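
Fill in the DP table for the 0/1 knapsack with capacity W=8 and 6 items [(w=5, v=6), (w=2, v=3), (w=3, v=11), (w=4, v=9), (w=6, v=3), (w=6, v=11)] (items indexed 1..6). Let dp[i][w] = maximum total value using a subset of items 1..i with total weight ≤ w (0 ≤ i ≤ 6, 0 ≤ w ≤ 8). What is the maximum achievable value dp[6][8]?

i\w   0   1   2   3   4   5   6   7   8
  0   0   0   0   0   0   0   0   0   0
  1   0   0   0   0   0   6   6   6   6
  2   0   0   3   3   3   6   6   9   9
  3   0   0   3  11  11  14  14  14  17
  4   0   0   3  11  11  14  14  20  20
  5   0   0   3  11  11  14  14  20  20
  6   0   0   3  11  11  14  14  20  20

20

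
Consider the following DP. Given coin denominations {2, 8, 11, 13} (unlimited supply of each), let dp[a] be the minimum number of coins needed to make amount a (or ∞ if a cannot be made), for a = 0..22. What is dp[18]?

 a  0  1  2  3  4  5  6  7  8  9 10 11 12 13 14 15 16 17 18 19 20 21 22
dp  0  -  1  -  2  -  3  -  1  -  2  1  3  1  4  2  2  3  3  2  4  2  2
(- denotes ∞ / unreachable)

3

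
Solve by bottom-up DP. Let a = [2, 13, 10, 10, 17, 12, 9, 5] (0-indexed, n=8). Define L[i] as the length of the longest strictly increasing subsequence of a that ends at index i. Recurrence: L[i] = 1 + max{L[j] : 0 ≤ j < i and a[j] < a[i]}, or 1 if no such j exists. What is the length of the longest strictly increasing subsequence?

3

   i    0    1    2    3    4    5    6    7
a[i]    2   13   10   10   17   12    9    5
L[i]    1    2    2    2    3    3    2    2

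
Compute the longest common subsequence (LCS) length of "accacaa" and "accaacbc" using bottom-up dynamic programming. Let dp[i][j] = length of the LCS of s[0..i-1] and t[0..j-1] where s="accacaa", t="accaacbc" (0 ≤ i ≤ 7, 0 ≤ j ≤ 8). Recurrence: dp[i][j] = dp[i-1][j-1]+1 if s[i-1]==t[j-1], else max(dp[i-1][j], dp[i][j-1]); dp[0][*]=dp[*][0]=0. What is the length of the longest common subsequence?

   ''  a  c  c  a  a  c  b  c
''  0  0  0  0  0  0  0  0  0
 a  0  1  1  1  1  1  1  1  1
 c  0  1  2  2  2  2  2  2  2
 c  0  1  2  3  3  3  3  3  3
 a  0  1  2  3  4  4  4  4  4
 c  0  1  2  3  4  4  5  5  5
 a  0  1  2  3  4  5  5  5  5
 a  0  1  2  3  4  5  5  5  5

5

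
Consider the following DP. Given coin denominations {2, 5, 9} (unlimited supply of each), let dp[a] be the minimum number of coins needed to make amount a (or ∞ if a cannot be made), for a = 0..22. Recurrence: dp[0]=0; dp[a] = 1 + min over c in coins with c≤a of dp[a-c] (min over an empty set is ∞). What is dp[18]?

2

 a  0  1  2  3  4  5  6  7  8  9 10 11 12 13 14 15 16 17 18 19 20 21 22
dp  0  -  1  -  2  1  3  2  4  1  2  2  3  3  2  3  3  4  2  3  3  4  4
(- denotes ∞ / unreachable)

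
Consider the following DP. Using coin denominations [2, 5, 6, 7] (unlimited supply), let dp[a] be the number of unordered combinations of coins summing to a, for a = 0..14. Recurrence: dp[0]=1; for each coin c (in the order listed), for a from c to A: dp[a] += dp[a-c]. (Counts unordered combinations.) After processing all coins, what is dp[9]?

2

after  coin     0     1     2     3     4     5     6     7     8     9    10    11    12    13    14
          2     1     0     1     0     1     0     1     0     1     0     1     0     1     0     1
          5     1     0     1     0     1     1     1     1     1     1     2     1     2     1     2
          6     1     0     1     0     1     1     2     1     2     1     3     2     4     2     4
          7     1     0     1     0     1     1     2     2     2     2     3     3     5     4     6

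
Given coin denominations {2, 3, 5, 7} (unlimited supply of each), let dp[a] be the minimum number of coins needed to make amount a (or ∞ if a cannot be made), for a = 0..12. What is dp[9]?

 a  0  1  2  3  4  5  6  7  8  9 10 11 12
dp  0  -  1  1  2  1  2  1  2  2  2  3  2
(- denotes ∞ / unreachable)

2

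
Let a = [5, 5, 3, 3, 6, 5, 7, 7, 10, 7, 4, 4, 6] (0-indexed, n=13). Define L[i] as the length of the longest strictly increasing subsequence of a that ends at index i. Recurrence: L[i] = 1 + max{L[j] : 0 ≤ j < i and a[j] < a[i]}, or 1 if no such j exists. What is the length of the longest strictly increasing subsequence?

4

   i    0    1    2    3    4    5    6    7    8    9   10   11   12
a[i]    5    5    3    3    6    5    7    7   10    7    4    4    6
L[i]    1    1    1    1    2    2    3    3    4    3    2    2    3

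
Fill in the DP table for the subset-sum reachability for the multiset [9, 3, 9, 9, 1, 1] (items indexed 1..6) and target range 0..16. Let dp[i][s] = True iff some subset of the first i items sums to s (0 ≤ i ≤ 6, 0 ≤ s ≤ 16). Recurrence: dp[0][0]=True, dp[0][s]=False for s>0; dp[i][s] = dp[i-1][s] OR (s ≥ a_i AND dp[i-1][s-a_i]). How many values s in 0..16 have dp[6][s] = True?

12

i\s   0   1   2   3   4   5   6   7   8   9  10  11  12  13  14  15  16
  0   T   F   F   F   F   F   F   F   F   F   F   F   F   F   F   F   F
  1   T   F   F   F   F   F   F   F   F   T   F   F   F   F   F   F   F
  2   T   F   F   T   F   F   F   F   F   T   F   F   T   F   F   F   F
  3   T   F   F   T   F   F   F   F   F   T   F   F   T   F   F   F   F
  4   T   F   F   T   F   F   F   F   F   T   F   F   T   F   F   F   F
  5   T   T   F   T   T   F   F   F   F   T   T   F   T   T   F   F   F
  6   T   T   T   T   T   T   F   F   F   T   T   T   T   T   T   F   F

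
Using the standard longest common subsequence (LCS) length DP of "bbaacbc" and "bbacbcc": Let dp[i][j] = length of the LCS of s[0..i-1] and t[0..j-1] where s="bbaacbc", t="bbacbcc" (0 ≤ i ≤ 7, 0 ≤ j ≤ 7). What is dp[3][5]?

   ''  b  b  a  c  b  c  c
''  0  0  0  0  0  0  0  0
 b  0  1  1  1  1  1  1  1
 b  0  1  2  2  2  2  2  2
 a  0  1  2  3  3  3  3  3
 a  0  1  2  3  3  3  3  3
 c  0  1  2  3  4  4  4  4
 b  0  1  2  3  4  5  5  5
 c  0  1  2  3  4  5  6  6

3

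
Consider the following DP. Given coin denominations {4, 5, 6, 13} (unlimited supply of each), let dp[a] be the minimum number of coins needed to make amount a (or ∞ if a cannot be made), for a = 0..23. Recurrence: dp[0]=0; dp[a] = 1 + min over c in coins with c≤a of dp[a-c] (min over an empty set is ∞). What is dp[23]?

3

 a  0  1  2  3  4  5  6  7  8  9 10 11 12 13 14 15 16 17 18 19 20 21 22 23
dp  0  -  -  -  1  1  1  -  2  2  2  2  2  1  3  3  3  2  2  2  4  3  3  3
(- denotes ∞ / unreachable)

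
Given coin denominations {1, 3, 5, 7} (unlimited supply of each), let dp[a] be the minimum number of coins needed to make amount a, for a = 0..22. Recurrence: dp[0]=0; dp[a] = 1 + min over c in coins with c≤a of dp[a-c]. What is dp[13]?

3

 a  0  1  2  3  4  5  6  7  8  9 10 11 12 13 14 15 16 17 18 19 20 21 22
dp  0  1  2  1  2  1  2  1  2  3  2  3  2  3  2  3  4  3  4  3  4  3  4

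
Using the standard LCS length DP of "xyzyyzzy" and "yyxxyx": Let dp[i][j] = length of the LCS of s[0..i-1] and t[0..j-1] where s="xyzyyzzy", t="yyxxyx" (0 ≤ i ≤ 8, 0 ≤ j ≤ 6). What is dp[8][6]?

3

   ''  y  y  x  x  y  x
''  0  0  0  0  0  0  0
 x  0  0  0  1  1  1  1
 y  0  1  1  1  1  2  2
 z  0  1  1  1  1  2  2
 y  0  1  2  2  2  2  2
 y  0  1  2  2  2  3  3
 z  0  1  2  2  2  3  3
 z  0  1  2  2  2  3  3
 y  0  1  2  2  2  3  3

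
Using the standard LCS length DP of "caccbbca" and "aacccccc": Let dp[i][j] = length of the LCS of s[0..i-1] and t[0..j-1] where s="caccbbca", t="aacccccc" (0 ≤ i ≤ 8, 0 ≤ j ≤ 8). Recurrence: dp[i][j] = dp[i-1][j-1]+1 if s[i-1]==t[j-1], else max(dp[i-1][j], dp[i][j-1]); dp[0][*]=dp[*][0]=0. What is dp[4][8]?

   ''  a  a  c  c  c  c  c  c
''  0  0  0  0  0  0  0  0  0
 c  0  0  0  1  1  1  1  1  1
 a  0  1  1  1  1  1  1  1  1
 c  0  1  1  2  2  2  2  2  2
 c  0  1  1  2  3  3  3  3  3
 b  0  1  1  2  3  3  3  3  3
 b  0  1  1  2  3  3  3  3  3
 c  0  1  1  2  3  4  4  4  4
 a  0  1  2  2  3  4  4  4  4

3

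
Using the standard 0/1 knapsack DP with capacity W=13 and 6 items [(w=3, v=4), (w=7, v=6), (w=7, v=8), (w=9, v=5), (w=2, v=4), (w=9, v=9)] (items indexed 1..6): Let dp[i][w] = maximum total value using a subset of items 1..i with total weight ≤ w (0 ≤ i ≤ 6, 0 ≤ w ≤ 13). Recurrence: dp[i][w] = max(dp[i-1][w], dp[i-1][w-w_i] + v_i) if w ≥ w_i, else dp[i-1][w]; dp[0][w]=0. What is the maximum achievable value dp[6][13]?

16

i\w   0   1   2   3   4   5   6   7   8   9  10  11  12  13
  0   0   0   0   0   0   0   0   0   0   0   0   0   0   0
  1   0   0   0   4   4   4   4   4   4   4   4   4   4   4
  2   0   0   0   4   4   4   4   6   6   6  10  10  10  10
  3   0   0   0   4   4   4   4   8   8   8  12  12  12  12
  4   0   0   0   4   4   4   4   8   8   8  12  12  12  12
  5   0   0   4   4   4   8   8   8   8  12  12  12  16  16
  6   0   0   4   4   4   8   8   8   8  12  12  13  16  16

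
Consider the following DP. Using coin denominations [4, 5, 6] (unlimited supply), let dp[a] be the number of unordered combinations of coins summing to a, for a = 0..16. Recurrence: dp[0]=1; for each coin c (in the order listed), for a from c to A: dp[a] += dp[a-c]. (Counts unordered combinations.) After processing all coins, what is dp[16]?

3

after  coin     0     1     2     3     4     5     6     7     8     9    10    11    12    13    14    15    16
          4     1     0     0     0     1     0     0     0     1     0     0     0     1     0     0     0     1
          5     1     0     0     0     1     1     0     0     1     1     1     0     1     1     1     1     1
          6     1     0     0     0     1     1     1     0     1     1     2     1     2     1     2     2     3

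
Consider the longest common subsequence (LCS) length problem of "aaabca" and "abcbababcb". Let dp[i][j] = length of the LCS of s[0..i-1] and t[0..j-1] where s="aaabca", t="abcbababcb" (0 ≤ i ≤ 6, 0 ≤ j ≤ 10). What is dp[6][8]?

4

   ''  a  b  c  b  a  b  a  b  c  b
''  0  0  0  0  0  0  0  0  0  0  0
 a  0  1  1  1  1  1  1  1  1  1  1
 a  0  1  1  1  1  2  2  2  2  2  2
 a  0  1  1  1  1  2  2  3  3  3  3
 b  0  1  2  2  2  2  3  3  4  4  4
 c  0  1  2  3  3  3  3  3  4  5  5
 a  0  1  2  3  3  4  4  4  4  5  5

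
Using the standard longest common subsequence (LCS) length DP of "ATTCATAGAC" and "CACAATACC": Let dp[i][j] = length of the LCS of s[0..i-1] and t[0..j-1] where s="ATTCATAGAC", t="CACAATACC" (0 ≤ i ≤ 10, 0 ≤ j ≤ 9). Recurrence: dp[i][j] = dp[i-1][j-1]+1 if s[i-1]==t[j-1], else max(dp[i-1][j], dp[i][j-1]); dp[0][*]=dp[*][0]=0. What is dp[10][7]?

   ''  C  A  C  A  A  T  A  C  C
''  0  0  0  0  0  0  0  0  0  0
 A  0  0  1  1  1  1  1  1  1  1
 T  0  0  1  1  1  1  2  2  2  2
 T  0  0  1  1  1  1  2  2  2  2
 C  0  1  1  2  2  2  2  2  3  3
 A  0  1  2  2  3  3  3  3  3  3
 T  0  1  2  2  3  3  4  4  4  4
 A  0  1  2  2  3  4  4  5  5  5
 G  0  1  2  2  3  4  4  5  5  5
 A  0  1  2  2  3  4  4  5  5  5
 C  0  1  2  3  3  4  4  5  6  6

5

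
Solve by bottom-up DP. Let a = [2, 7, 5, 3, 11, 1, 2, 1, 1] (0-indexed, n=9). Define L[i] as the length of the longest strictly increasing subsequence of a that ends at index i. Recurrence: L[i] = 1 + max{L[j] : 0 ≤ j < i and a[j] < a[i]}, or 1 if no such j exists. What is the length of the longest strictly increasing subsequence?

3

   i    0    1    2    3    4    5    6    7    8
a[i]    2    7    5    3   11    1    2    1    1
L[i]    1    2    2    2    3    1    2    1    1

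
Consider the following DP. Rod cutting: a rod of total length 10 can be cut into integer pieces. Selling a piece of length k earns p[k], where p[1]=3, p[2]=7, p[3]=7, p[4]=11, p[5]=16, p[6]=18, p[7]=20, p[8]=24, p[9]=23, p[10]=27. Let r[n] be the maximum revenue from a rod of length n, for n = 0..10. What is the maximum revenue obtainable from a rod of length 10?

   n    0    1    2    3    4    5    6    7    8    9   10
r[n]    0    3    7   10   14   17   21   24   28   31   35

35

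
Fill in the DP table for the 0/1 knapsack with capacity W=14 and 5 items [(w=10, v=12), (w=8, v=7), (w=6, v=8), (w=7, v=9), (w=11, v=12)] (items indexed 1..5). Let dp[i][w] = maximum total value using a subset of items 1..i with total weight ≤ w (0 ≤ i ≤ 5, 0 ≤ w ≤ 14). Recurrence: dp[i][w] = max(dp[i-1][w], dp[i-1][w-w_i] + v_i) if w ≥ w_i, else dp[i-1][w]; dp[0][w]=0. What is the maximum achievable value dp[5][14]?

i\w   0   1   2   3   4   5   6   7   8   9  10  11  12  13  14
  0   0   0   0   0   0   0   0   0   0   0   0   0   0   0   0
  1   0   0   0   0   0   0   0   0   0   0  12  12  12  12  12
  2   0   0   0   0   0   0   0   0   7   7  12  12  12  12  12
  3   0   0   0   0   0   0   8   8   8   8  12  12  12  12  15
  4   0   0   0   0   0   0   8   9   9   9  12  12  12  17  17
  5   0   0   0   0   0   0   8   9   9   9  12  12  12  17  17

17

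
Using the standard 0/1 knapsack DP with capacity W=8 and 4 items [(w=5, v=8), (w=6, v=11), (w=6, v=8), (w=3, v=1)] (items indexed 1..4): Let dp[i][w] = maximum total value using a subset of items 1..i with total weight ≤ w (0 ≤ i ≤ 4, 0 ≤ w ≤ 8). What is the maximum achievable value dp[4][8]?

11

i\w   0   1   2   3   4   5   6   7   8
  0   0   0   0   0   0   0   0   0   0
  1   0   0   0   0   0   8   8   8   8
  2   0   0   0   0   0   8  11  11  11
  3   0   0   0   0   0   8  11  11  11
  4   0   0   0   1   1   8  11  11  11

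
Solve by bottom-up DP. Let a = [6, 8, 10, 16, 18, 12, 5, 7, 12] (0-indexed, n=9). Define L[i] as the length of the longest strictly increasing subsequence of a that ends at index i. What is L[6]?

1

   i    0    1    2    3    4    5    6    7    8
a[i]    6    8   10   16   18   12    5    7   12
L[i]    1    2    3    4    5    4    1    2    4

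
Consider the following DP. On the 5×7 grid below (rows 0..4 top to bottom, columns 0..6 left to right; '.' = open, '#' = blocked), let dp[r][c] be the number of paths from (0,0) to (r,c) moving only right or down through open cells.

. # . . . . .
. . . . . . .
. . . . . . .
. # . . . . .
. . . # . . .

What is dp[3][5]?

18

r\c   0   1   2   3   4   5   6
  0   1   0   0   0   0   0   0
  1   1   1   1   1   1   1   1
  2   1   2   3   4   5   6   7
  3   1   0   3   7  12  18  25
  4   1   1   4   0  12  30  55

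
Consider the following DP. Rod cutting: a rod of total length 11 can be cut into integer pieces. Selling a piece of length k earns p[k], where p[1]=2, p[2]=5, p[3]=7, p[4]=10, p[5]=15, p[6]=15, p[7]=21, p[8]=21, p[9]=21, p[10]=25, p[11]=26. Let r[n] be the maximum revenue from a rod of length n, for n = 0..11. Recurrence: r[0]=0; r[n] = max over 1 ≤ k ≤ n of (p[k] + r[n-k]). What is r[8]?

23

   n    0    1    2    3    4    5    6    7    8    9   10   11
r[n]    0    2    5    7   10   15   17   21   23   26   30   32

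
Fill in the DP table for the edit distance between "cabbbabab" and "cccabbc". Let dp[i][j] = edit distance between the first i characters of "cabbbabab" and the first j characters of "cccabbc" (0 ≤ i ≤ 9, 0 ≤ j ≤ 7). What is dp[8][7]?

   ''  c  c  c  a  b  b  c
''  0  1  2  3  4  5  6  7
 c  1  0  1  2  3  4  5  6
 a  2  1  1  2  2  3  4  5
 b  3  2  2  2  3  2  3  4
 b  4  3  3  3  3  3  2  3
 b  5  4  4  4  4  3  3  3
 a  6  5  5  5  4  4  4  4
 b  7  6  6  6  5  4  4  5
 a  8  7  7  7  6  5  5  5
 b  9  8  8  8  7  6  5  6

5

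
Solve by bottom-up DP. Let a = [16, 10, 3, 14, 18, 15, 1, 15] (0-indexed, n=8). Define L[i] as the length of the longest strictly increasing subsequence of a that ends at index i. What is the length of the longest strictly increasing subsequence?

3

   i    0    1    2    3    4    5    6    7
a[i]   16   10    3   14   18   15    1   15
L[i]    1    1    1    2    3    3    1    3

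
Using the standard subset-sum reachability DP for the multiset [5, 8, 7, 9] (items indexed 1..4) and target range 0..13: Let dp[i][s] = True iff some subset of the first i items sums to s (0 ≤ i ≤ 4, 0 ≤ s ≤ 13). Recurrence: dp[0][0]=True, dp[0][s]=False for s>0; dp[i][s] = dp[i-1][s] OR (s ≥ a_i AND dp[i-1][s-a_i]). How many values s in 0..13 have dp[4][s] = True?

7

i\s   0   1   2   3   4   5   6   7   8   9  10  11  12  13
  0   T   F   F   F   F   F   F   F   F   F   F   F   F   F
  1   T   F   F   F   F   T   F   F   F   F   F   F   F   F
  2   T   F   F   F   F   T   F   F   T   F   F   F   F   T
  3   T   F   F   F   F   T   F   T   T   F   F   F   T   T
  4   T   F   F   F   F   T   F   T   T   T   F   F   T   T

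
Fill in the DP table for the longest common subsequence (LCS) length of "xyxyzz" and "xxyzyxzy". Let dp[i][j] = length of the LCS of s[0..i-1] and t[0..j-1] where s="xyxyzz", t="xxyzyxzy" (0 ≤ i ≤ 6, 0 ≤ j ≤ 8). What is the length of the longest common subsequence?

5

   ''  x  x  y  z  y  x  z  y
''  0  0  0  0  0  0  0  0  0
 x  0  1  1  1  1  1  1  1  1
 y  0  1  1  2  2  2  2  2  2
 x  0  1  2  2  2  2  3  3  3
 y  0  1  2  3  3  3  3  3  4
 z  0  1  2  3  4  4  4  4  4
 z  0  1  2  3  4  4  4  5  5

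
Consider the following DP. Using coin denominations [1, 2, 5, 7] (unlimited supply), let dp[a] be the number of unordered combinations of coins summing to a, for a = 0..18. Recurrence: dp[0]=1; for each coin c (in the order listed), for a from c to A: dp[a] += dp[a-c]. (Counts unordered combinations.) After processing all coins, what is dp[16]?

after  coin     0     1     2     3     4     5     6     7     8     9    10    11    12    13    14    15    16    17    18
          1     1     1     1     1     1     1     1     1     1     1     1     1     1     1     1     1     1     1     1
          2     1     1     2     2     3     3     4     4     5     5     6     6     7     7     8     8     9     9    10
          5     1     1     2     2     3     4     5     6     7     8    10    11    13    14    16    18    20    22    24
          7     1     1     2     2     3     4     5     7     8    10    12    14    17    19    23    26    30    34    38

30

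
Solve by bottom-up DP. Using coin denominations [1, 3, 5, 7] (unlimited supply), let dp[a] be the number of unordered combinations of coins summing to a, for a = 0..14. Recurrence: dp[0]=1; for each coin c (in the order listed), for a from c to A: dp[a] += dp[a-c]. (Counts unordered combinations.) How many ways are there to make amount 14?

16

after  coin     0     1     2     3     4     5     6     7     8     9    10    11    12    13    14
          1     1     1     1     1     1     1     1     1     1     1     1     1     1     1     1
          3     1     1     1     2     2     2     3     3     3     4     4     4     5     5     5
          5     1     1     1     2     2     3     4     4     5     6     7     8     9    10    11
          7     1     1     1     2     2     3     4     5     6     7     9    10    12    14    16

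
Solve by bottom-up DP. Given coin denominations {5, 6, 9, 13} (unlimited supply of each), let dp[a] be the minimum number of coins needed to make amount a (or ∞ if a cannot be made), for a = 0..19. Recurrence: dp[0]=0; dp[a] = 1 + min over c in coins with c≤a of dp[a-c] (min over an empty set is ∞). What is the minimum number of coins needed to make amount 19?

 a  0  1  2  3  4  5  6  7  8  9 10 11 12 13 14 15 16 17 18 19
dp  0  -  -  -  -  1  1  -  -  1  2  2  2  1  2  2  3  3  2  2
(- denotes ∞ / unreachable)

2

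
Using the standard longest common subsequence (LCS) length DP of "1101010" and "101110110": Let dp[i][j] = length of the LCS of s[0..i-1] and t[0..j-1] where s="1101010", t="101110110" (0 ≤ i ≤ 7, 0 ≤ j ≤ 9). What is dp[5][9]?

   ''  1  0  1  1  1  0  1  1  0
''  0  0  0  0  0  0  0  0  0  0
 1  0  1  1  1  1  1  1  1  1  1
 1  0  1  1  2  2  2  2  2  2  2
 0  0  1  2  2  2  2  3  3  3  3
 1  0  1  2  3  3  3  3  4  4  4
 0  0  1  2  3  3  3  4  4  4  5
 1  0  1  2  3  4  4  4  5  5  5
 0  0  1  2  3  4  4  5  5  5  6

5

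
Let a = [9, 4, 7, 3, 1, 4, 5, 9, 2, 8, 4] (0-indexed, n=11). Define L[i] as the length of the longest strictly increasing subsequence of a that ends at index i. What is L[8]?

   i    0    1    2    3    4    5    6    7    8    9   10
a[i]    9    4    7    3    1    4    5    9    2    8    4
L[i]    1    1    2    1    1    2    3    4    2    4    3

2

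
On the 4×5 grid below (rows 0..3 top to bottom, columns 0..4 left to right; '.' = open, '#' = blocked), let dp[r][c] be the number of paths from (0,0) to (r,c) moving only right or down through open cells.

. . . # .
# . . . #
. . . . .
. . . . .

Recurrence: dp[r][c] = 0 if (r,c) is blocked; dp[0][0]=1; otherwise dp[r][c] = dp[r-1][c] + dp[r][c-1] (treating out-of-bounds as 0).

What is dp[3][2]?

r\c   0   1   2   3   4
  0   1   1   1   0   0
  1   0   1   2   2   0
  2   0   1   3   5   5
  3   0   1   4   9  14

4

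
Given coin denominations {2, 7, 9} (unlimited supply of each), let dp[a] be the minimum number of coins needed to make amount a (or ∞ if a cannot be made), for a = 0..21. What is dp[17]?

5

 a  0  1  2  3  4  5  6  7  8  9 10 11 12 13 14 15 16 17 18 19 20 21
dp  0  -  1  -  2  -  3  1  4  1  5  2  6  3  2  4  2  5  2  6  3  3
(- denotes ∞ / unreachable)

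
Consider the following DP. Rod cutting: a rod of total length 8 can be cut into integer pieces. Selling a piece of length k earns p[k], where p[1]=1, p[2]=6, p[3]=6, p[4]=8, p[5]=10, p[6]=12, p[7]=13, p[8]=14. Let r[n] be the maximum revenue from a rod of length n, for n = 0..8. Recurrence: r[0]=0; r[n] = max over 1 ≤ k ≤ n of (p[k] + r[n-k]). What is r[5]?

   n    0    1    2    3    4    5    6    7    8
r[n]    0    1    6    7   12   13   18   19   24

13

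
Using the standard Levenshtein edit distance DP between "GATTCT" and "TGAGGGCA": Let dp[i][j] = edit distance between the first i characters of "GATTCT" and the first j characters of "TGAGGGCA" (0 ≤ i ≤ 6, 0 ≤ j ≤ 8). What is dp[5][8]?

   ''  T  G  A  G  G  G  C  A
''  0  1  2  3  4  5  6  7  8
 G  1  1  1  2  3  4  5  6  7
 A  2  2  2  1  2  3  4  5  6
 T  3  2  3  2  2  3  4  5  6
 T  4  3  3  3  3  3  4  5  6
 C  5  4  4  4  4  4  4  4  5
 T  6  5  5  5  5  5  5  5  5

5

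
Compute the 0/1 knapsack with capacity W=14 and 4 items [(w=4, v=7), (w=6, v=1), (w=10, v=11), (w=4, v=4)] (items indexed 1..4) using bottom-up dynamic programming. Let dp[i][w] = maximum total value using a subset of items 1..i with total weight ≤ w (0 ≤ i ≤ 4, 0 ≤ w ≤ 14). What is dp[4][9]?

11

i\w   0   1   2   3   4   5   6   7   8   9  10  11  12  13  14
  0   0   0   0   0   0   0   0   0   0   0   0   0   0   0   0
  1   0   0   0   0   7   7   7   7   7   7   7   7   7   7   7
  2   0   0   0   0   7   7   7   7   7   7   8   8   8   8   8
  3   0   0   0   0   7   7   7   7   7   7  11  11  11  11  18
  4   0   0   0   0   7   7   7   7  11  11  11  11  11  11  18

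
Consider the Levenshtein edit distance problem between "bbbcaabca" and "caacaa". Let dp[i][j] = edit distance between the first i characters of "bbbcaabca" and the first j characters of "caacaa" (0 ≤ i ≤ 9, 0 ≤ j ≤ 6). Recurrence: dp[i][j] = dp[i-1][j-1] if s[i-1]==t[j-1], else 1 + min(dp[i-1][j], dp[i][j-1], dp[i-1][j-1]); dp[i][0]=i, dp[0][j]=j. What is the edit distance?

   ''  c  a  a  c  a  a
''  0  1  2  3  4  5  6
 b  1  1  2  3  4  5  6
 b  2  2  2  3  4  5  6
 b  3  3  3  3  4  5  6
 c  4  3  4  4  3  4  5
 a  5  4  3  4  4  3  4
 a  6  5  4  3  4  4  3
 b  7  6  5  4  4  5  4
 c  8  7  6  5  4  5  5
 a  9  8  7  6  5  4  5

5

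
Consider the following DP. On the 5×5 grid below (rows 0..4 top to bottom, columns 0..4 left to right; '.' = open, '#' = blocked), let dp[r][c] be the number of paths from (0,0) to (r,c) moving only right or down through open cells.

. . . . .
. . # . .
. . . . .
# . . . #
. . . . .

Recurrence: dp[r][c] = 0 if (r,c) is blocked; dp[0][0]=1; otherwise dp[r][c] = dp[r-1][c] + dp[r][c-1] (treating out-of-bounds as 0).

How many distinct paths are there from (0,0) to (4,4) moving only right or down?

19

r\c   0   1   2   3   4
  0   1   1   1   1   1
  1   1   2   0   1   2
  2   1   3   3   4   6
  3   0   3   6  10   0
  4   0   3   9  19  19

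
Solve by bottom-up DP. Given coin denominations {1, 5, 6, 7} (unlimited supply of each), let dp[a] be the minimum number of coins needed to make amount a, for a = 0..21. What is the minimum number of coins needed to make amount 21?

3

 a  0  1  2  3  4  5  6  7  8  9 10 11 12 13 14 15 16 17 18 19 20 21
dp  0  1  2  3  4  1  1  1  2  3  2  2  2  2  2  3  3  3  3  3  3  3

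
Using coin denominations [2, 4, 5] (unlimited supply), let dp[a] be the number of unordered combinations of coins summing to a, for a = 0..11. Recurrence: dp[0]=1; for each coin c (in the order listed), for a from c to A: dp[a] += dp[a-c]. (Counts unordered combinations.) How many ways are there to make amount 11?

after  coin     0     1     2     3     4     5     6     7     8     9    10    11
          2     1     0     1     0     1     0     1     0     1     0     1     0
          4     1     0     1     0     2     0     2     0     3     0     3     0
          5     1     0     1     0     2     1     2     1     3     2     4     2

2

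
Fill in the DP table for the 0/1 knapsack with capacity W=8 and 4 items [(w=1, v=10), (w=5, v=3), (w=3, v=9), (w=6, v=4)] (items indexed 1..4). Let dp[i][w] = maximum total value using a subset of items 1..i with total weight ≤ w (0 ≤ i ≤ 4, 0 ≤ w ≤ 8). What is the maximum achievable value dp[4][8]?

i\w   0   1   2   3   4   5   6   7   8
  0   0   0   0   0   0   0   0   0   0
  1   0  10  10  10  10  10  10  10  10
  2   0  10  10  10  10  10  13  13  13
  3   0  10  10  10  19  19  19  19  19
  4   0  10  10  10  19  19  19  19  19

19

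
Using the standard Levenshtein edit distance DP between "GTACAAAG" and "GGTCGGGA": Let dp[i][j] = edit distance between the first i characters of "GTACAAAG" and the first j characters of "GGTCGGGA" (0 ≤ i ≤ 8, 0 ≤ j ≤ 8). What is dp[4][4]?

2

   ''  G  G  T  C  G  G  G  A
''  0  1  2  3  4  5  6  7  8
 G  1  0  1  2  3  4  5  6  7
 T  2  1  1  1  2  3  4  5  6
 A  3  2  2  2  2  3  4  5  5
 C  4  3  3  3  2  3  4  5  6
 A  5  4  4  4  3  3  4  5  5
 A  6  5  5  5  4  4  4  5  5
 A  7  6  6  6  5  5  5  5  5
 G  8  7  6  7  6  5  5  5  6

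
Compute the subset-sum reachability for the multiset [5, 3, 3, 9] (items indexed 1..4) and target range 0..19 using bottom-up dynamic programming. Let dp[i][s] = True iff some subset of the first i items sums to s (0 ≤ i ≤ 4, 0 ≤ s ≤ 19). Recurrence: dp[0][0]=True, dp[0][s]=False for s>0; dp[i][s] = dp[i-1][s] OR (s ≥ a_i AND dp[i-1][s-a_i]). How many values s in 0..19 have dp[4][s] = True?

11

i\s   0   1   2   3   4   5   6   7   8   9  10  11  12  13  14  15  16  17  18  19
  0   T   F   F   F   F   F   F   F   F   F   F   F   F   F   F   F   F   F   F   F
  1   T   F   F   F   F   T   F   F   F   F   F   F   F   F   F   F   F   F   F   F
  2   T   F   F   T   F   T   F   F   T   F   F   F   F   F   F   F   F   F   F   F
  3   T   F   F   T   F   T   T   F   T   F   F   T   F   F   F   F   F   F   F   F
  4   T   F   F   T   F   T   T   F   T   T   F   T   T   F   T   T   F   T   F   F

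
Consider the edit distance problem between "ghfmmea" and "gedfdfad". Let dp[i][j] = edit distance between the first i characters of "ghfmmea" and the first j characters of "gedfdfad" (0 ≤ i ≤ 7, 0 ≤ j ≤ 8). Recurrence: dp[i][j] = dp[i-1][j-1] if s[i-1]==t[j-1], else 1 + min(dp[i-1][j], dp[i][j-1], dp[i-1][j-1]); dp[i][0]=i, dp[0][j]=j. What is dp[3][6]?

   ''  g  e  d  f  d  f  a  d
''  0  1  2  3  4  5  6  7  8
 g  1  0  1  2  3  4  5  6  7
 h  2  1  1  2  3  4  5  6  7
 f  3  2  2  2  2  3  4  5  6
 m  4  3  3  3  3  3  4  5  6
 m  5  4  4  4  4  4  4  5  6
 e  6  5  4  5  5  5  5  5  6
 a  7  6  5  5  6  6  6  5  6

4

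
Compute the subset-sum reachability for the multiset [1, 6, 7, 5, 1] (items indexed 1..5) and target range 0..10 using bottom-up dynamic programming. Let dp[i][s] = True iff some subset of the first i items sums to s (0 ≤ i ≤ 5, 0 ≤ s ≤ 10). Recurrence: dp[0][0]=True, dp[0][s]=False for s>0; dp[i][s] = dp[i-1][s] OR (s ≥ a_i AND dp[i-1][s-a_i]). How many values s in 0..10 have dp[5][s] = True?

i\s   0   1   2   3   4   5   6   7   8   9  10
  0   T   F   F   F   F   F   F   F   F   F   F
  1   T   T   F   F   F   F   F   F   F   F   F
  2   T   T   F   F   F   F   T   T   F   F   F
  3   T   T   F   F   F   F   T   T   T   F   F
  4   T   T   F   F   F   T   T   T   T   F   F
  5   T   T   T   F   F   T   T   T   T   T   F

8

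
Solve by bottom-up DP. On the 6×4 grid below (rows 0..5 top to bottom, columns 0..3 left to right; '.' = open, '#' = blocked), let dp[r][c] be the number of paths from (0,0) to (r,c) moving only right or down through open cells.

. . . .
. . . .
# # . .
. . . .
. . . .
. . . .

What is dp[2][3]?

r\c   0   1   2   3
  0   1   1   1   1
  1   1   2   3   4
  2   0   0   3   7
  3   0   0   3  10
  4   0   0   3  13
  5   0   0   3  16

7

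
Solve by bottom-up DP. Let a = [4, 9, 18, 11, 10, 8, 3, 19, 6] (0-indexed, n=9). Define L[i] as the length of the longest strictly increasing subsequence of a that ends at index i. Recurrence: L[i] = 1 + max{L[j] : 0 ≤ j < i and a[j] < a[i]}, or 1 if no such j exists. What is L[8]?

   i    0    1    2    3    4    5    6    7    8
a[i]    4    9   18   11   10    8    3   19    6
L[i]    1    2    3    3    3    2    1    4    2

2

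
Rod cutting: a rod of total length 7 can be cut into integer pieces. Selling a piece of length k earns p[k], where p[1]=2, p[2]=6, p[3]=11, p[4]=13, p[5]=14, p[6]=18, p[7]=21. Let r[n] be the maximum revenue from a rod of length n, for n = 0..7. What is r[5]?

17

   n    0    1    2    3    4    5    6    7
r[n]    0    2    6   11   13   17   22   24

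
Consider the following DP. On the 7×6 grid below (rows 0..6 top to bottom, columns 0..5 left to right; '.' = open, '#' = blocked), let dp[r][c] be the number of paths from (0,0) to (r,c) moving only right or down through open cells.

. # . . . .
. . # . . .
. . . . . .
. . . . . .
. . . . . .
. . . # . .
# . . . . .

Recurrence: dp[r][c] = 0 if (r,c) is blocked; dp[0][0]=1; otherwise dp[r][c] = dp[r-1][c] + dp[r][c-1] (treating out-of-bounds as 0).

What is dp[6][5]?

r\c   0   1   2   3   4   5
  0   1   0   0   0   0   0
  1   1   1   0   0   0   0
  2   1   2   2   2   2   2
  3   1   3   5   7   9  11
  4   1   4   9  16  25  36
  5   1   5  14   0  25  61
  6   0   5  19  19  44 105

105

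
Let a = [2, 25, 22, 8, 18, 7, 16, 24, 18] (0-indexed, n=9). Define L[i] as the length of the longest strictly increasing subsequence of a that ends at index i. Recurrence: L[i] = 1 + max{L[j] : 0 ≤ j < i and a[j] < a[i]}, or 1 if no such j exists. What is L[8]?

   i    0    1    2    3    4    5    6    7    8
a[i]    2   25   22    8   18    7   16   24   18
L[i]    1    2    2    2    3    2    3    4    4

4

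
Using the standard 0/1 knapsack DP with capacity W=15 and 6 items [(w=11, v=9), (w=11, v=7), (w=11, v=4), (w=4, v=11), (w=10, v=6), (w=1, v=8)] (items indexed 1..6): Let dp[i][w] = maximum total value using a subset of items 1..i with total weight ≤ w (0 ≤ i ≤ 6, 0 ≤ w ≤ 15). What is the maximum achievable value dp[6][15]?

i\w   0   1   2   3   4   5   6   7   8   9  10  11  12  13  14  15
  0   0   0   0   0   0   0   0   0   0   0   0   0   0   0   0   0
  1   0   0   0   0   0   0   0   0   0   0   0   9   9   9   9   9
  2   0   0   0   0   0   0   0   0   0   0   0   9   9   9   9   9
  3   0   0   0   0   0   0   0   0   0   0   0   9   9   9   9   9
  4   0   0   0   0  11  11  11  11  11  11  11  11  11  11  11  20
  5   0   0   0   0  11  11  11  11  11  11  11  11  11  11  17  20
  6   0   8   8   8  11  19  19  19  19  19  19  19  19  19  19  25

25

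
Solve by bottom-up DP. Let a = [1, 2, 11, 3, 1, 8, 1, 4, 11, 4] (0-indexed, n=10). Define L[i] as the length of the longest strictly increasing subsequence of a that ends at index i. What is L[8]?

   i    0    1    2    3    4    5    6    7    8    9
a[i]    1    2   11    3    1    8    1    4   11    4
L[i]    1    2    3    3    1    4    1    4    5    4

5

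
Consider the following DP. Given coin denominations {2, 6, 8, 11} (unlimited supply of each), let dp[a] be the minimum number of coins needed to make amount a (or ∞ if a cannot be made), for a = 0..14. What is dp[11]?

1

 a  0  1  2  3  4  5  6  7  8  9 10 11 12 13 14
dp  0  -  1  -  2  -  1  -  1  -  2  1  2  2  2
(- denotes ∞ / unreachable)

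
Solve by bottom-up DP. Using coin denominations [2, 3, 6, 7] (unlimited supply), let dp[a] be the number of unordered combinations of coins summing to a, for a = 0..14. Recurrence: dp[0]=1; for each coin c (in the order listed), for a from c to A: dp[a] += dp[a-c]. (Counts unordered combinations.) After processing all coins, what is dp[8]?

after  coin     0     1     2     3     4     5     6     7     8     9    10    11    12    13    14
          2     1     0     1     0     1     0     1     0     1     0     1     0     1     0     1
          3     1     0     1     1     1     1     2     1     2     2     2     2     3     2     3
          6     1     0     1     1     1     1     3     1     3     3     3     3     6     3     6
          7     1     0     1     1     1     1     3     2     3     4     4     4     7     6     8

3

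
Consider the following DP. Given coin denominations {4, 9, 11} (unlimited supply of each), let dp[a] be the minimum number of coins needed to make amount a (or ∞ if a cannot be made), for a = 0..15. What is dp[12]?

3

 a  0  1  2  3  4  5  6  7  8  9 10 11 12 13 14 15
dp  0  -  -  -  1  -  -  -  2  1  -  1  3  2  -  2
(- denotes ∞ / unreachable)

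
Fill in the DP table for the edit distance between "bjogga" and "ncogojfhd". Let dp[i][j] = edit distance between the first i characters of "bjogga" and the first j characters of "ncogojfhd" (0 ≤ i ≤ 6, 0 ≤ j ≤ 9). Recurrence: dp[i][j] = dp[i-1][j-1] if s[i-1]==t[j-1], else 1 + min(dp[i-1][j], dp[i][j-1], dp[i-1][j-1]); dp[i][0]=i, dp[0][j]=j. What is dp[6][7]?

   ''  n  c  o  g  o  j  f  h  d
''  0  1  2  3  4  5  6  7  8  9
 b  1  1  2  3  4  5  6  7  8  9
 j  2  2  2  3  4  5  5  6  7  8
 o  3  3  3  2  3  4  5  6  7  8
 g  4  4  4  3  2  3  4  5  6  7
 g  5  5  5  4  3  3  4  5  6  7
 a  6  6  6  5  4  4  4  5  6  7

5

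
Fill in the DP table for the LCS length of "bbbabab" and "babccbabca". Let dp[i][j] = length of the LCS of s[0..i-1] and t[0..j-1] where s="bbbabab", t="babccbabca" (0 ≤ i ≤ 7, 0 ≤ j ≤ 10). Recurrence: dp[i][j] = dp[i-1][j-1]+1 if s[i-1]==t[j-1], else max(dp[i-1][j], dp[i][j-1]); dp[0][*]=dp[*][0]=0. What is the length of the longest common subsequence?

6

   ''  b  a  b  c  c  b  a  b  c  a
''  0  0  0  0  0  0  0  0  0  0  0
 b  0  1  1  1  1  1  1  1  1  1  1
 b  0  1  1  2  2  2  2  2  2  2  2
 b  0  1  1  2  2  2  3  3  3  3  3
 a  0  1  2  2  2  2  3  4  4  4  4
 b  0  1  2  3  3  3  3  4  5  5  5
 a  0  1  2  3  3  3  3  4  5  5  6
 b  0  1  2  3  3  3  4  4  5  5  6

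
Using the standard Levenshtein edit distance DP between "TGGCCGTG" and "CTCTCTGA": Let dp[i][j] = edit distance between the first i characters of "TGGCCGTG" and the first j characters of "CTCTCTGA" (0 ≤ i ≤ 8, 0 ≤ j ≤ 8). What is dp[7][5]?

6

   ''  C  T  C  T  C  T  G  A
''  0  1  2  3  4  5  6  7  8
 T  1  1  1  2  3  4  5  6  7
 G  2  2  2  2  3  4  5  5  6
 G  3  3  3  3  3  4  5  5  6
 C  4  3  4  3  4  3  4  5  6
 C  5  4  4  4  4  4  4  5  6
 G  6  5  5  5  5  5  5  4  5
 T  7  6  5  6  5  6  5  5  5
 G  8  7  6  6  6  6  6  5  6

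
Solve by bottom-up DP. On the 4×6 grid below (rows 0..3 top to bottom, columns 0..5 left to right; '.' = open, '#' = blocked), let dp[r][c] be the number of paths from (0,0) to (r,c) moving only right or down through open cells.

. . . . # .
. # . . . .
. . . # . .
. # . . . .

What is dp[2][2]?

r\c   0   1   2   3   4   5
  0   1   1   1   1   0   0
  1   1   0   1   2   2   2
  2   1   1   2   0   2   4
  3   1   0   2   2   4   8

2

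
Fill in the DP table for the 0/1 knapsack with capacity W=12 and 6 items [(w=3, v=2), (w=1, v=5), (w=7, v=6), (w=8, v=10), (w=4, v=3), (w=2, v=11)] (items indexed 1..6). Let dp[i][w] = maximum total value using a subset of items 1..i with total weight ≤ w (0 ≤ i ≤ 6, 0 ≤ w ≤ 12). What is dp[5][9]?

15

i\w   0   1   2   3   4   5   6   7   8   9  10  11  12
  0   0   0   0   0   0   0   0   0   0   0   0   0   0
  1   0   0   0   2   2   2   2   2   2   2   2   2   2
  2   0   5   5   5   7   7   7   7   7   7   7   7   7
  3   0   5   5   5   7   7   7   7  11  11  11  13  13
  4   0   5   5   5   7   7   7   7  11  15  15  15  17
  5   0   5   5   5   7   8   8   8  11  15  15  15  17
  6   0   5  11  16  16  16  18  19  19  19  22  26  26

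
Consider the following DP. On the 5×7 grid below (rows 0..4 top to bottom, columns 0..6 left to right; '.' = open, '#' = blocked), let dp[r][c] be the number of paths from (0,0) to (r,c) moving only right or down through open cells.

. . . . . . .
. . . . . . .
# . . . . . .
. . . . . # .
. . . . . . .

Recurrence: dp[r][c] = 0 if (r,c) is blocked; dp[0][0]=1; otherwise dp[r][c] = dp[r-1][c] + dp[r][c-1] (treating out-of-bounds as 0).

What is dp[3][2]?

r\c   0   1   2   3   4   5   6
  0   1   1   1   1   1   1   1
  1   1   2   3   4   5   6   7
  2   0   2   5   9  14  20  27
  3   0   2   7  16  30   0  27
  4   0   2   9  25  55  55  82

7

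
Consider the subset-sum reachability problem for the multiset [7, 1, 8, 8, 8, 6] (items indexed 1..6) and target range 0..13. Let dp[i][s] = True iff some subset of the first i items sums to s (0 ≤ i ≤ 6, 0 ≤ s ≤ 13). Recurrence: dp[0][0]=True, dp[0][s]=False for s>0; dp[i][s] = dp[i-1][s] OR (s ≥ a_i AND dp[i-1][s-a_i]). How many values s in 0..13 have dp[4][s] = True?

i\s   0   1   2   3   4   5   6   7   8   9  10  11  12  13
  0   T   F   F   F   F   F   F   F   F   F   F   F   F   F
  1   T   F   F   F   F   F   F   T   F   F   F   F   F   F
  2   T   T   F   F   F   F   F   T   T   F   F   F   F   F
  3   T   T   F   F   F   F   F   T   T   T   F   F   F   F
  4   T   T   F   F   F   F   F   T   T   T   F   F   F   F
  5   T   T   F   F   F   F   F   T   T   T   F   F   F   F
  6   T   T   F   F   F   F   T   T   T   T   F   F   F   T

5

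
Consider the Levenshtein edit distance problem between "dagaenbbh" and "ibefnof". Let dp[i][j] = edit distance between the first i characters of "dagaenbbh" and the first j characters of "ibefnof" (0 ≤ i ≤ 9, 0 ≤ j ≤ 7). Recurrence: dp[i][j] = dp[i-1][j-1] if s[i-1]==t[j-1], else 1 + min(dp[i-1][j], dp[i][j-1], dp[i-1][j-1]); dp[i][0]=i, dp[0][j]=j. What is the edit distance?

8

   ''  i  b  e  f  n  o  f
''  0  1  2  3  4  5  6  7
 d  1  1  2  3  4  5  6  7
 a  2  2  2  3  4  5  6  7
 g  3  3  3  3  4  5  6  7
 a  4  4  4  4  4  5  6  7
 e  5  5  5  4  5  5  6  7
 n  6  6  6  5  5  5  6  7
 b  7  7  6  6  6  6  6  7
 b  8  8  7  7  7  7  7  7
 h  9  9  8  8  8  8  8  8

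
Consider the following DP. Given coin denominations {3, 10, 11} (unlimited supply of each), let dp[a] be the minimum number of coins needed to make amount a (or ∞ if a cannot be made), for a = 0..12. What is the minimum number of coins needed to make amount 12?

4

 a  0  1  2  3  4  5  6  7  8  9 10 11 12
dp  0  -  -  1  -  -  2  -  -  3  1  1  4
(- denotes ∞ / unreachable)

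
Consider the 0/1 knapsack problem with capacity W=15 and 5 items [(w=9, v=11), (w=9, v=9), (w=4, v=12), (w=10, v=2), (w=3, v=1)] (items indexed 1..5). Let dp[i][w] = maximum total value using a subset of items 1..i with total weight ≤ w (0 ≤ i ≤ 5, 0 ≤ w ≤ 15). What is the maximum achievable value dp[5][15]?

i\w   0   1   2   3   4   5   6   7   8   9  10  11  12  13  14  15
  0   0   0   0   0   0   0   0   0   0   0   0   0   0   0   0   0
  1   0   0   0   0   0   0   0   0   0  11  11  11  11  11  11  11
  2   0   0   0   0   0   0   0   0   0  11  11  11  11  11  11  11
  3   0   0   0   0  12  12  12  12  12  12  12  12  12  23  23  23
  4   0   0   0   0  12  12  12  12  12  12  12  12  12  23  23  23
  5   0   0   0   1  12  12  12  13  13  13  13  13  13  23  23  23

23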